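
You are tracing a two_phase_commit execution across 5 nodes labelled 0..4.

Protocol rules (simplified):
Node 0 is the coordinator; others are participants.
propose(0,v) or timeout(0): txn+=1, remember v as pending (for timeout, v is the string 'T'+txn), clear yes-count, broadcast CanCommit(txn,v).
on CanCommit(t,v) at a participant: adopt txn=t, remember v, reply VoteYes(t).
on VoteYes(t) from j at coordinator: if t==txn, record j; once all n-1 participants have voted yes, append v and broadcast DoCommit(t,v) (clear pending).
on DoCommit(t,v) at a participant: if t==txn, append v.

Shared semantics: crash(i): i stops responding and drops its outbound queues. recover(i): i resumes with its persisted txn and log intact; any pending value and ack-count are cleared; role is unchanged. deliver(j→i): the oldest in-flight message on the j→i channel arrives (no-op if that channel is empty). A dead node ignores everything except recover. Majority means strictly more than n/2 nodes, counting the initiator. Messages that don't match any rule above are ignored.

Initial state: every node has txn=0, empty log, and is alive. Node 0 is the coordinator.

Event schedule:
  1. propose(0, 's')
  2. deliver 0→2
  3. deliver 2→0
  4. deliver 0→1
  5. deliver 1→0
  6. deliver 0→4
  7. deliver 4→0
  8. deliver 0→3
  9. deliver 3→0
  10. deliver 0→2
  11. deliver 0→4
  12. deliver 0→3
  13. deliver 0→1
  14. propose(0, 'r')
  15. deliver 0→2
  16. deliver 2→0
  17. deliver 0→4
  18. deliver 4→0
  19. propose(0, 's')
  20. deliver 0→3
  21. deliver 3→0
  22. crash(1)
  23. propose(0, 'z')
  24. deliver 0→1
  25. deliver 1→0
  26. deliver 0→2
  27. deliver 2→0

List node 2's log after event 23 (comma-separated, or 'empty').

[1] propose(0,'s') → N0(coor t1 [-])
[2] deliver 0→2 → N2(part t1 [-])
[3] deliver 2→0 → ∅
[4] deliver 0→1 → N1(part t1 [-])
[5] deliver 1→0 → ∅
[6] deliver 0→4 → N4(part t1 [-])
[7] deliver 4→0 → ∅
[8] deliver 0→3 → N3(part t1 [-])
[9] deliver 3→0 → N0(coor t1 [s])
[10] deliver 0→2 → N2(part t1 [s])
[11] deliver 0→4 → N4(part t1 [s])
[12] deliver 0→3 → N3(part t1 [s])
[13] deliver 0→1 → N1(part t1 [s])
[14] propose(0,'r') → N0(coor t2 [s])
[15] deliver 0→2 → N2(part t2 [s])
[16] deliver 2→0 → ∅
[17] deliver 0→4 → N4(part t2 [s])
[18] deliver 4→0 → ∅
[19] propose(0,'s') → N0(coor t3 [s])
[20] deliver 0→3 → N3(part t2 [s])
[21] deliver 3→0 → ∅
[22] crash(1) → N1(✗part t1 [s])
[23] propose(0,'z') → N0(coor t4 [s])

s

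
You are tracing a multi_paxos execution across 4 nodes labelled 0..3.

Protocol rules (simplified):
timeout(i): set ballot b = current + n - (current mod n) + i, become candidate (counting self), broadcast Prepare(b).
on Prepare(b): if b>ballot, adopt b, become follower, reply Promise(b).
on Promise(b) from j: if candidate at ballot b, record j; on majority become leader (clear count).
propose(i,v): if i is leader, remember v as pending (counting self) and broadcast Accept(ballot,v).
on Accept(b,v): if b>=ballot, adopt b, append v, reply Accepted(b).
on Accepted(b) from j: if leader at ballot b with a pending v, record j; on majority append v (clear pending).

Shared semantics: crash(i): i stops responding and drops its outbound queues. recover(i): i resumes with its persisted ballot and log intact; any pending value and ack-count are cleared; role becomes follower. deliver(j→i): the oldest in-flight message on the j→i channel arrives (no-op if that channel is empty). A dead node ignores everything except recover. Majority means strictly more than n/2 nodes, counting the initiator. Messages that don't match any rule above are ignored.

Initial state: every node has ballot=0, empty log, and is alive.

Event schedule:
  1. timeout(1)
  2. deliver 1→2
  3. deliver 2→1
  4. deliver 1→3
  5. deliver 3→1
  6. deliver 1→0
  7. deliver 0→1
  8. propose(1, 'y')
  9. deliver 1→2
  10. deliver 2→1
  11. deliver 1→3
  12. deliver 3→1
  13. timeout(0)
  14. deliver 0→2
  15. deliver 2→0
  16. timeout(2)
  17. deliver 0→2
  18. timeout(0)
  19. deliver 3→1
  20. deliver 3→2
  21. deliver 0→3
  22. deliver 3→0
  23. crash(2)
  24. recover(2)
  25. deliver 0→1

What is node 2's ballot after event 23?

14

after 1 — timeout(1): n1:cand/b5/[-]
after 2 — deliver 1→2: n2:foll/b5/[-]
after 3 — deliver 2→1: ·
after 4 — deliver 1→3: n3:foll/b5/[-]
after 5 — deliver 3→1: n1:lead/b5/[-]
after 6 — deliver 1→0: n0:foll/b5/[-]
after 7 — deliver 0→1: ·
after 8 — propose(1,'y'): ·
after 9 — deliver 1→2: n2:foll/b5/[y]
after 10 — deliver 2→1: ·
after 11 — deliver 1→3: n3:foll/b5/[y]
after 12 — deliver 3→1: n1:lead/b5/[y]
after 13 — timeout(0): n0:cand/b8/[-]
after 14 — deliver 0→2: n2:foll/b8/[y]
after 15 — deliver 2→0: ·
after 16 — timeout(2): n2:cand/b14/[y]
after 17 — deliver 0→2: ·
after 18 — timeout(0): n0:cand/b12/[-]
after 19 — deliver 3→1: ·
after 20 — deliver 3→2: ·
after 21 — deliver 0→3: n3:foll/b8/[y]
after 22 — deliver 3→0: ·
after 23 — crash(2): n2:✗cand/b14/[y]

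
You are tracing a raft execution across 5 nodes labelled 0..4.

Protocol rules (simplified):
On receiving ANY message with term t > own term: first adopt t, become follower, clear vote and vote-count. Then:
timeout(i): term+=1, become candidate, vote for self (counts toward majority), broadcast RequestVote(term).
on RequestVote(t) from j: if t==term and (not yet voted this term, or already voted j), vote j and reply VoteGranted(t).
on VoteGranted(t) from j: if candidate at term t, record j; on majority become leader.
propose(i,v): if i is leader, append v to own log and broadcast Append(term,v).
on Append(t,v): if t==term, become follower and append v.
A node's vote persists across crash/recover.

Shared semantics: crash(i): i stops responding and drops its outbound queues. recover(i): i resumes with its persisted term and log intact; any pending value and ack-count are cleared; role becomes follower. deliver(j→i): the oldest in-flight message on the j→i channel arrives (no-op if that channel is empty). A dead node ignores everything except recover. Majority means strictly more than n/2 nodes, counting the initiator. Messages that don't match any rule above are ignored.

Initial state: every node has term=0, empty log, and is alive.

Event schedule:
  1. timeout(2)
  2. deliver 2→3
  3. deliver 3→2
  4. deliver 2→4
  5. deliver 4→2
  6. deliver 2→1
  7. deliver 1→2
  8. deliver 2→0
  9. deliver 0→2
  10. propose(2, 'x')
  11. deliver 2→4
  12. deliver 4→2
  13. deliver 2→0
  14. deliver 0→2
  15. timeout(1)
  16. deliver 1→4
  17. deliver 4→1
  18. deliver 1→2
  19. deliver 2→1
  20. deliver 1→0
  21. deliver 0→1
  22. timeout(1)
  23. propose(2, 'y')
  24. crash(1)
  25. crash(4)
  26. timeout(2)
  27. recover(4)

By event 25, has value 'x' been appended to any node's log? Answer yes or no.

yes

1. timeout(2):  <2:cand t1 ->
2. deliver 2→3:  <3:foll t1 ->
3. deliver 3→2:  nop
4. deliver 2→4:  <4:foll t1 ->
5. deliver 4→2:  <2:lead t1 ->
6. deliver 2→1:  <1:foll t1 ->
7. deliver 1→2:  nop
8. deliver 2→0:  <0:foll t1 ->
9. deliver 0→2:  nop
10. propose(2,'x'):  <2:lead t1 x>
11. deliver 2→4:  <4:foll t1 x>
12. deliver 4→2:  nop
13. deliver 2→0:  <0:foll t1 x>
14. deliver 0→2:  nop
15. timeout(1):  <1:cand t2 ->
16. deliver 1→4:  <4:foll t2 x>
17. deliver 4→1:  nop
18. deliver 1→2:  <2:foll t2 x>
19. deliver 2→1:  nop
20. deliver 1→0:  <0:foll t2 x>
21. deliver 0→1:  <1:lead t2 ->
22. timeout(1):  <1:cand t3 ->
23. propose(2,'y'):  nop
24. crash(1):  <1:✗cand t3 ->
25. crash(4):  <4:✗foll t2 x>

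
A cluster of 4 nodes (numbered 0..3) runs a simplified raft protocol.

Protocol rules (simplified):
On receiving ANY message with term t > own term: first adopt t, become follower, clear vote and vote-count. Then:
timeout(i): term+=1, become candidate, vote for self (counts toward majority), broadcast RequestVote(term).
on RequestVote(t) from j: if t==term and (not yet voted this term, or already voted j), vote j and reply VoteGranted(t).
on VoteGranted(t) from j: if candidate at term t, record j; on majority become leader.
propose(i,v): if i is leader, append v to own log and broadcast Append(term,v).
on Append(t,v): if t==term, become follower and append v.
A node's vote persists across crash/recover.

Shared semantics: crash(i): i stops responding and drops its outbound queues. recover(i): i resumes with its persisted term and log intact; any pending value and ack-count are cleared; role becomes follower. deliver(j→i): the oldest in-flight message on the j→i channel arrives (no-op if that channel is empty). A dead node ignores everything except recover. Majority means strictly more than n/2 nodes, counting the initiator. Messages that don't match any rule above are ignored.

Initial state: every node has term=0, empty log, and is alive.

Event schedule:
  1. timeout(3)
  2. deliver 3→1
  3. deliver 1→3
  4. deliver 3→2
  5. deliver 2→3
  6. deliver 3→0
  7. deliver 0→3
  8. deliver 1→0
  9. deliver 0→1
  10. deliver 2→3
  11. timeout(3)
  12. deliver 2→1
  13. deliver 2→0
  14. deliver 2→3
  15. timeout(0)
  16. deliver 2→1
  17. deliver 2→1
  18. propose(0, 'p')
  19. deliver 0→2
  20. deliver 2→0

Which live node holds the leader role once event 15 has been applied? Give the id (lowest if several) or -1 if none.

-1

after 1 — timeout(3): n3:cand/t1/[-]
after 2 — deliver 3→1: n1:foll/t1/[-]
after 3 — deliver 1→3: ·
after 4 — deliver 3→2: n2:foll/t1/[-]
after 5 — deliver 2→3: n3:lead/t1/[-]
after 6 — deliver 3→0: n0:foll/t1/[-]
after 7 — deliver 0→3: ·
after 8 — deliver 1→0: ·
after 9 — deliver 0→1: ·
after 10 — deliver 2→3: ·
after 11 — timeout(3): n3:cand/t2/[-]
after 12 — deliver 2→1: ·
after 13 — deliver 2→0: ·
after 14 — deliver 2→3: ·
after 15 — timeout(0): n0:cand/t2/[-]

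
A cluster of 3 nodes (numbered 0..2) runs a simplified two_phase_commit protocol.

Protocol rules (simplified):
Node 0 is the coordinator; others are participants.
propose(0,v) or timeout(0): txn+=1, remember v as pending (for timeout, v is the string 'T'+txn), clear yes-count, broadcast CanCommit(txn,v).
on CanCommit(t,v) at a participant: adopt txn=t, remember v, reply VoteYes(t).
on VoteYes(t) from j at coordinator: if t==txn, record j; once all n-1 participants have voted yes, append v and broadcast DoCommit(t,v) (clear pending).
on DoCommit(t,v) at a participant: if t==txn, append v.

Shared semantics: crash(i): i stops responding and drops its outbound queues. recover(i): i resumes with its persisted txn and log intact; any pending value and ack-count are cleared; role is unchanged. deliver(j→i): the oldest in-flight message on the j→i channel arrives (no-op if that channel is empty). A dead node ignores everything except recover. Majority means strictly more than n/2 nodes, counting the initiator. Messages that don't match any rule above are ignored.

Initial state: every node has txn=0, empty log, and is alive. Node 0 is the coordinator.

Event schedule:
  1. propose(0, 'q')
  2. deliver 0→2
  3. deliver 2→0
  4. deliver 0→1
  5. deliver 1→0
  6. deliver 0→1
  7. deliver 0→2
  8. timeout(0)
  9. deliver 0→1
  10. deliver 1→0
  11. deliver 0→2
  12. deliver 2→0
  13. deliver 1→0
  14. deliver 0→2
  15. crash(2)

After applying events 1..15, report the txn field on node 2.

[1] propose(0,'q') → N0(coor t1 [-])
[2] deliver 0→2 → N2(part t1 [-])
[3] deliver 2→0 → ∅
[4] deliver 0→1 → N1(part t1 [-])
[5] deliver 1→0 → N0(coor t1 [q])
[6] deliver 0→1 → N1(part t1 [q])
[7] deliver 0→2 → N2(part t1 [q])
[8] timeout(0) → N0(coor t2 [q])
[9] deliver 0→1 → N1(part t2 [q])
[10] deliver 1→0 → ∅
[11] deliver 0→2 → N2(part t2 [q])
[12] deliver 2→0 → N0(coor t2 [q,T2])
[13] deliver 1→0 → ∅
[14] deliver 0→2 → N2(part t2 [q,T2])
[15] crash(2) → N2(✗part t2 [q,T2])

2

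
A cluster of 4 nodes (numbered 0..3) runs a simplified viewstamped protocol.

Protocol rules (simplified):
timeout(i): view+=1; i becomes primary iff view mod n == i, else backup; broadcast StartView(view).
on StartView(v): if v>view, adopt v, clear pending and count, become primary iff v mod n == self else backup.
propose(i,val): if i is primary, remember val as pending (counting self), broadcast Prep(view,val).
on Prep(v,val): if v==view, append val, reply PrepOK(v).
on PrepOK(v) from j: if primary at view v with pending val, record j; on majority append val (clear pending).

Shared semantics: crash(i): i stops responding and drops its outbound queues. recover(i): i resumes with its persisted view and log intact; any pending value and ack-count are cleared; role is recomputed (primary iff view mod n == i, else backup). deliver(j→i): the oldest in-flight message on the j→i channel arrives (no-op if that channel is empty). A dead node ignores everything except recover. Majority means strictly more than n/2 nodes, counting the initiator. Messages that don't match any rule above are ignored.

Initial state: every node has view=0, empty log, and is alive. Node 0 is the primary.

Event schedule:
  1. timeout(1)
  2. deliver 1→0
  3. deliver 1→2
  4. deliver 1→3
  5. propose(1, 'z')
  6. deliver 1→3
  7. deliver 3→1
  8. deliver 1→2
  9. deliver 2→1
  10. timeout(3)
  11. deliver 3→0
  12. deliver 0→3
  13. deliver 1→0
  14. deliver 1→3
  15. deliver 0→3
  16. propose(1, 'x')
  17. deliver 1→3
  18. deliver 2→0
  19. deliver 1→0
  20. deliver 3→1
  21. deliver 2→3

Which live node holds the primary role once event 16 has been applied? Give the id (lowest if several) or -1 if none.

1

1. timeout(1):  <1:prim v1 ->
2. deliver 1→0:  <0:back v1 ->
3. deliver 1→2:  <2:back v1 ->
4. deliver 1→3:  <3:back v1 ->
5. propose(1,'z'):  nop
6. deliver 1→3:  <3:back v1 z>
7. deliver 3→1:  nop
8. deliver 1→2:  <2:back v1 z>
9. deliver 2→1:  <1:prim v1 z>
10. timeout(3):  <3:back v2 z>
11. deliver 3→0:  <0:back v2 ->
12. deliver 0→3:  nop
13. deliver 1→0:  nop
14. deliver 1→3:  nop
15. deliver 0→3:  nop
16. propose(1,'x'):  nop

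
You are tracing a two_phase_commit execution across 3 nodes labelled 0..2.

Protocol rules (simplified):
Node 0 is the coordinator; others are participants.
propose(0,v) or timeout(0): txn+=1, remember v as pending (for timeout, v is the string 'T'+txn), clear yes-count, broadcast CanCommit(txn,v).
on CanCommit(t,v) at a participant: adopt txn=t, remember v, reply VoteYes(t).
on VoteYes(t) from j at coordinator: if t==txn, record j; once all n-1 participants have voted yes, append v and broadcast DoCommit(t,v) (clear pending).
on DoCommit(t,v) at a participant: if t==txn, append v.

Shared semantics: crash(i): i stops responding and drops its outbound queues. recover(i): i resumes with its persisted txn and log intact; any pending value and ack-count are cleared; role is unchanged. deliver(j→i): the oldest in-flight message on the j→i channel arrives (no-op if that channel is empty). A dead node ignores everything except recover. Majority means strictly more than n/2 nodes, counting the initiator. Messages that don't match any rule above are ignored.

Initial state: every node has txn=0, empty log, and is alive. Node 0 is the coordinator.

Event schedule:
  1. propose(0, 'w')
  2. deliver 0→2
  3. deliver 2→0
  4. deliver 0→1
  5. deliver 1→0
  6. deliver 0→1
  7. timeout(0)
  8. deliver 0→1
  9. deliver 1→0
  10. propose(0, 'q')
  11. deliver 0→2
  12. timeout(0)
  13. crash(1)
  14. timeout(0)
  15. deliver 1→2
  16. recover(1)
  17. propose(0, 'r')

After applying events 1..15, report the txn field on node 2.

step 1 propose(0,'w'): 0={coor,t=1,log=-}
step 2 deliver 0→2: 2={part,t=1,log=-}
step 3 deliver 2→0: —
step 4 deliver 0→1: 1={part,t=1,log=-}
step 5 deliver 1→0: 0={coor,t=1,log=w}
step 6 deliver 0→1: 1={part,t=1,log=w}
step 7 timeout(0): 0={coor,t=2,log=w}
step 8 deliver 0→1: 1={part,t=2,log=w}
step 9 deliver 1→0: —
step 10 propose(0,'q'): 0={coor,t=3,log=w}
step 11 deliver 0→2: 2={part,t=1,log=w}
step 12 timeout(0): 0={coor,t=4,log=w}
step 13 crash(1): 1={✗part,t=2,log=w}
step 14 timeout(0): 0={coor,t=5,log=w}
step 15 deliver 1→2: —

1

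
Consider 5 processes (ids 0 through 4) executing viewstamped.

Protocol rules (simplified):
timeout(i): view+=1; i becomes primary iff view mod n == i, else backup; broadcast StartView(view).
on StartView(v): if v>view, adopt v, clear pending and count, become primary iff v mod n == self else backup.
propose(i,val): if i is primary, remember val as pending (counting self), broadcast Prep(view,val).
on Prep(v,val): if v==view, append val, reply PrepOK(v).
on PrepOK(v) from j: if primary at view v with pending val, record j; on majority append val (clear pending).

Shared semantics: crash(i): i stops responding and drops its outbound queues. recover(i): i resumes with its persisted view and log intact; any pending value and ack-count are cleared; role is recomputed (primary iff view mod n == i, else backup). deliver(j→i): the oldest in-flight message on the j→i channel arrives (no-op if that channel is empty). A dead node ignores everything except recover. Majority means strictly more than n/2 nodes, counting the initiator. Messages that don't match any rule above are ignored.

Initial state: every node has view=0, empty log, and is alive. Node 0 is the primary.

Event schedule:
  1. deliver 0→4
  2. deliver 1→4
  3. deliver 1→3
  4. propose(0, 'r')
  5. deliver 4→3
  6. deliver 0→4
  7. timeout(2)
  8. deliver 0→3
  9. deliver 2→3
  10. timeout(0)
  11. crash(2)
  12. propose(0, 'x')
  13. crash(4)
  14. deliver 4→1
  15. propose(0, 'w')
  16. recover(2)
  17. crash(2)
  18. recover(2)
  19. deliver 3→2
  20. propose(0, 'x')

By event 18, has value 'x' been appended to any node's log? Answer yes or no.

no

[1] deliver 0→4 → ∅
[2] deliver 1→4 → ∅
[3] deliver 1→3 → ∅
[4] propose(0,'r') → ∅
[5] deliver 4→3 → ∅
[6] deliver 0→4 → N4(back v0 [r])
[7] timeout(2) → N2(back v1 [-])
[8] deliver 0→3 → N3(back v0 [r])
[9] deliver 2→3 → N3(back v1 [r])
[10] timeout(0) → N0(back v1 [-])
[11] crash(2) → N2(✗back v1 [-])
[12] propose(0,'x') → ∅
[13] crash(4) → N4(✗back v0 [r])
[14] deliver 4→1 → ∅
[15] propose(0,'w') → ∅
[16] recover(2) → N2(back v1 [-])
[17] crash(2) → N2(✗back v1 [-])
[18] recover(2) → N2(back v1 [-])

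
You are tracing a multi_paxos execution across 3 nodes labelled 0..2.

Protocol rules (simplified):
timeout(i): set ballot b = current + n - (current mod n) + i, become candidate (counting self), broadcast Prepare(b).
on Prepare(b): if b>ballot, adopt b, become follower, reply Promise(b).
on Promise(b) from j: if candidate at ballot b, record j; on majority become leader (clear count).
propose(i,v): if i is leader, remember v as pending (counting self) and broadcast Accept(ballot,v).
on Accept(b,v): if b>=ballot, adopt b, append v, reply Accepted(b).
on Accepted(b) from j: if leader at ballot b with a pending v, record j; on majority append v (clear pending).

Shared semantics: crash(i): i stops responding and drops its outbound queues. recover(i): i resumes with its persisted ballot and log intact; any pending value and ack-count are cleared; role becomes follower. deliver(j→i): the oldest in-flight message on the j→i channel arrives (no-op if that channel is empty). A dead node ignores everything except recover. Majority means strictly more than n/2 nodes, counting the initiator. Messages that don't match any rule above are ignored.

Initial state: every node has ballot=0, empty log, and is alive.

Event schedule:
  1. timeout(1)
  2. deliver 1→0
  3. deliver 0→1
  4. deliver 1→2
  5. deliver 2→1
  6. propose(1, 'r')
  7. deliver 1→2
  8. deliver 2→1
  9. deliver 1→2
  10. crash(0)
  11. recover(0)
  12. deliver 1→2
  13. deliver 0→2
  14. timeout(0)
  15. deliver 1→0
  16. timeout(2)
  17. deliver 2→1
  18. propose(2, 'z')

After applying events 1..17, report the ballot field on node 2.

8

step 1 timeout(1): 1={cand,b=4,log=-}
step 2 deliver 1→0: 0={foll,b=4,log=-}
step 3 deliver 0→1: 1={lead,b=4,log=-}
step 4 deliver 1→2: 2={foll,b=4,log=-}
step 5 deliver 2→1: —
step 6 propose(1,'r'): —
step 7 deliver 1→2: 2={foll,b=4,log=r}
step 8 deliver 2→1: 1={lead,b=4,log=r}
step 9 deliver 1→2: —
step 10 crash(0): 0={✗foll,b=4,log=-}
step 11 recover(0): 0={foll,b=4,log=-}
step 12 deliver 1→2: —
step 13 deliver 0→2: —
step 14 timeout(0): 0={cand,b=6,log=-}
step 15 deliver 1→0: —
step 16 timeout(2): 2={cand,b=8,log=r}
step 17 deliver 2→1: 1={foll,b=8,log=r}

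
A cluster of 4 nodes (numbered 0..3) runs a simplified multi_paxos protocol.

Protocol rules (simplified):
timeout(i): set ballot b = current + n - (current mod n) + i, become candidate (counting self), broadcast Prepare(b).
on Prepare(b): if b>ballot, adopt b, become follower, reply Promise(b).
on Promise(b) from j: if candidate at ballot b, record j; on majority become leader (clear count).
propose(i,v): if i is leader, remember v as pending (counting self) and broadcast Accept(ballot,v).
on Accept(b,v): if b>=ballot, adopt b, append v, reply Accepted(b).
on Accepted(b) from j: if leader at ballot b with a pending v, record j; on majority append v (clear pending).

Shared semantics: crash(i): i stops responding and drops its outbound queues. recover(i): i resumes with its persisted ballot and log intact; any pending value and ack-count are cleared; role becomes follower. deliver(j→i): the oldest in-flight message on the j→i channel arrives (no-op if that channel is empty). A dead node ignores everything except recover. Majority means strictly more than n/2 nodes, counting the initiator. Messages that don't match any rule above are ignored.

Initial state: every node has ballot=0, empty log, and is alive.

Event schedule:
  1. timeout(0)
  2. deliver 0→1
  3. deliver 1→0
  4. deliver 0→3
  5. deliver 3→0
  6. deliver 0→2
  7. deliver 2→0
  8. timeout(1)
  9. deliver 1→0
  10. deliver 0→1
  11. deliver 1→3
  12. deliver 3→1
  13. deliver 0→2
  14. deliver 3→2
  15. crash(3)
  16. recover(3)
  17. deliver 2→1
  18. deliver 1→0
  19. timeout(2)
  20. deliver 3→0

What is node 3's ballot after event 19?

step 1 timeout(0): 0={cand,b=4,log=-}
step 2 deliver 0→1: 1={foll,b=4,log=-}
step 3 deliver 1→0: —
step 4 deliver 0→3: 3={foll,b=4,log=-}
step 5 deliver 3→0: 0={lead,b=4,log=-}
step 6 deliver 0→2: 2={foll,b=4,log=-}
step 7 deliver 2→0: —
step 8 timeout(1): 1={cand,b=9,log=-}
step 9 deliver 1→0: 0={foll,b=9,log=-}
step 10 deliver 0→1: —
step 11 deliver 1→3: 3={foll,b=9,log=-}
step 12 deliver 3→1: 1={lead,b=9,log=-}
step 13 deliver 0→2: —
step 14 deliver 3→2: —
step 15 crash(3): 3={✗foll,b=9,log=-}
step 16 recover(3): 3={foll,b=9,log=-}
step 17 deliver 2→1: —
step 18 deliver 1→0: —
step 19 timeout(2): 2={cand,b=10,log=-}

9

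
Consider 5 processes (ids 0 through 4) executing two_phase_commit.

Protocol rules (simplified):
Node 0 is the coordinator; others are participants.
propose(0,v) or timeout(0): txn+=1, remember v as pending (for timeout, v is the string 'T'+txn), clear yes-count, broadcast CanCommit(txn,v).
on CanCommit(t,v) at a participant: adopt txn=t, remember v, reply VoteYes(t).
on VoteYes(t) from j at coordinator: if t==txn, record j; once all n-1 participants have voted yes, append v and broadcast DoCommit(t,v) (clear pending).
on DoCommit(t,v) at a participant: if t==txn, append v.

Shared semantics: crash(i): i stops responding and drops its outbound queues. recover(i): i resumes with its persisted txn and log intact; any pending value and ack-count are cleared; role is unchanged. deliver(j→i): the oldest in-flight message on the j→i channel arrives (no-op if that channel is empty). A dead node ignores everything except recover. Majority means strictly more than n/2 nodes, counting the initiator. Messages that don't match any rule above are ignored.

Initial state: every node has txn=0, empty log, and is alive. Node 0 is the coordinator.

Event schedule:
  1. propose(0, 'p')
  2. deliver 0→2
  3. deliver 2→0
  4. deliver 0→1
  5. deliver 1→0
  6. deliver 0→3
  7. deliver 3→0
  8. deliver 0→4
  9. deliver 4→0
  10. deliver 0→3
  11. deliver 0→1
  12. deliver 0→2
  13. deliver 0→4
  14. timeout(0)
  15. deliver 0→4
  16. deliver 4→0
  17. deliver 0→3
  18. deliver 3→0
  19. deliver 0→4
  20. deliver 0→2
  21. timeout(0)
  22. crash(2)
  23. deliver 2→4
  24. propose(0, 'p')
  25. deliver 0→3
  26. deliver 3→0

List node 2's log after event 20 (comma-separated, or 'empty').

p

step 1 propose(0,'p'): 0={coor,t=1,log=-}
step 2 deliver 0→2: 2={part,t=1,log=-}
step 3 deliver 2→0: —
step 4 deliver 0→1: 1={part,t=1,log=-}
step 5 deliver 1→0: —
step 6 deliver 0→3: 3={part,t=1,log=-}
step 7 deliver 3→0: —
step 8 deliver 0→4: 4={part,t=1,log=-}
step 9 deliver 4→0: 0={coor,t=1,log=p}
step 10 deliver 0→3: 3={part,t=1,log=p}
step 11 deliver 0→1: 1={part,t=1,log=p}
step 12 deliver 0→2: 2={part,t=1,log=p}
step 13 deliver 0→4: 4={part,t=1,log=p}
step 14 timeout(0): 0={coor,t=2,log=p}
step 15 deliver 0→4: 4={part,t=2,log=p}
step 16 deliver 4→0: —
step 17 deliver 0→3: 3={part,t=2,log=p}
step 18 deliver 3→0: —
step 19 deliver 0→4: —
step 20 deliver 0→2: 2={part,t=2,log=p}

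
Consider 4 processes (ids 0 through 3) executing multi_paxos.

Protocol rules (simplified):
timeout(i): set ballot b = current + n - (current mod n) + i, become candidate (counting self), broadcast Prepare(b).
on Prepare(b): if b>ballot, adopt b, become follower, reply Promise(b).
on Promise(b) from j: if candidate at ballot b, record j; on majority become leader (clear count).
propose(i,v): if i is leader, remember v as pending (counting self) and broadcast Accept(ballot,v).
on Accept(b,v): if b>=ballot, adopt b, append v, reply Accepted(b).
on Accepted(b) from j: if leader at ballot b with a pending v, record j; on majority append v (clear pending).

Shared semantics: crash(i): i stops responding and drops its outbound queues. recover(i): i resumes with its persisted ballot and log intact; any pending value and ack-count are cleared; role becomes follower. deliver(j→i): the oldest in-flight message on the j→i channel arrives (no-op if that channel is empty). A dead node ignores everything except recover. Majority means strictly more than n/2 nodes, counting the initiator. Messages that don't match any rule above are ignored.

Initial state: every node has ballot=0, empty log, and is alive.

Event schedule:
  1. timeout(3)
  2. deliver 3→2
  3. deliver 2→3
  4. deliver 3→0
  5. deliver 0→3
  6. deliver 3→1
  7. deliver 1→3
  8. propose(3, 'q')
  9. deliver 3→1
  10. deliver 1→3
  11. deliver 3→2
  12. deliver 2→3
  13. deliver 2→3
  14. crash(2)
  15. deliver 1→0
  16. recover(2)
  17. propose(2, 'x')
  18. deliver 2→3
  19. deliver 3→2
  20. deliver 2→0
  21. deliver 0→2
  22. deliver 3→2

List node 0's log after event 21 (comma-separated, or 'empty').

empty

e1 timeout(3): 3[cand,b=7,-]
e2 deliver 3→2: 2[foll,b=7,-]
e3 deliver 2→3: ·
e4 deliver 3→0: 0[foll,b=7,-]
e5 deliver 0→3: 3[lead,b=7,-]
e6 deliver 3→1: 1[foll,b=7,-]
e7 deliver 1→3: ·
e8 propose(3,'q'): ·
e9 deliver 3→1: 1[foll,b=7,q]
e10 deliver 1→3: ·
e11 deliver 3→2: 2[foll,b=7,q]
e12 deliver 2→3: 3[lead,b=7,q]
e13 deliver 2→3: ·
e14 crash(2): 2[✗foll,b=7,q]
e15 deliver 1→0: ·
e16 recover(2): 2[foll,b=7,q]
e17 propose(2,'x'): ·
e18 deliver 2→3: ·
e19 deliver 3→2: ·
e20 deliver 2→0: ·
e21 deliver 0→2: ·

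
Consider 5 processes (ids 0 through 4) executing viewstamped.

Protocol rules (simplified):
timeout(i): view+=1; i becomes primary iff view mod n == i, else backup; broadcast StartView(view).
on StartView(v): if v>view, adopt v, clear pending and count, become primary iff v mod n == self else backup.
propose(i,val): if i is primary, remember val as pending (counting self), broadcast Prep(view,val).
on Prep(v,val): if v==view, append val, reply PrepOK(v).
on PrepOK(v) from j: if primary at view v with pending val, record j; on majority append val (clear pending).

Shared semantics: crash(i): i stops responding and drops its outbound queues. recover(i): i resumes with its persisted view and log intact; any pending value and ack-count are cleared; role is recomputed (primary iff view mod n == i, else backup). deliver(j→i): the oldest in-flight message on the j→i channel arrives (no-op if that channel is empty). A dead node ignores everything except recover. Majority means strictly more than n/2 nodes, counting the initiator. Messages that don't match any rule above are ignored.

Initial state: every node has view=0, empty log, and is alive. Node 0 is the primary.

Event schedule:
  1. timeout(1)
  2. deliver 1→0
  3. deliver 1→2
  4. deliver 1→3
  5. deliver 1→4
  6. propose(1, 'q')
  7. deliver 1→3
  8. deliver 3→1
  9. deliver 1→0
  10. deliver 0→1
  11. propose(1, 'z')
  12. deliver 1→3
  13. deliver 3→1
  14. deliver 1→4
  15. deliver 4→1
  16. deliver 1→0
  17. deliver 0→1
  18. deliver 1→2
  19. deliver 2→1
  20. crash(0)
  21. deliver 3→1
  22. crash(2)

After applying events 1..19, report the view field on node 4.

step 1 timeout(1): 1={prim,v=1,log=-}
step 2 deliver 1→0: 0={back,v=1,log=-}
step 3 deliver 1→2: 2={back,v=1,log=-}
step 4 deliver 1→3: 3={back,v=1,log=-}
step 5 deliver 1→4: 4={back,v=1,log=-}
step 6 propose(1,'q'): —
step 7 deliver 1→3: 3={back,v=1,log=q}
step 8 deliver 3→1: —
step 9 deliver 1→0: 0={back,v=1,log=q}
step 10 deliver 0→1: 1={prim,v=1,log=q}
step 11 propose(1,'z'): —
step 12 deliver 1→3: 3={back,v=1,log=q,z}
step 13 deliver 3→1: —
step 14 deliver 1→4: 4={back,v=1,log=q}
step 15 deliver 4→1: 1={prim,v=1,log=q,z}
step 16 deliver 1→0: 0={back,v=1,log=q,z}
step 17 deliver 0→1: —
step 18 deliver 1→2: 2={back,v=1,log=q}
step 19 deliver 2→1: —

1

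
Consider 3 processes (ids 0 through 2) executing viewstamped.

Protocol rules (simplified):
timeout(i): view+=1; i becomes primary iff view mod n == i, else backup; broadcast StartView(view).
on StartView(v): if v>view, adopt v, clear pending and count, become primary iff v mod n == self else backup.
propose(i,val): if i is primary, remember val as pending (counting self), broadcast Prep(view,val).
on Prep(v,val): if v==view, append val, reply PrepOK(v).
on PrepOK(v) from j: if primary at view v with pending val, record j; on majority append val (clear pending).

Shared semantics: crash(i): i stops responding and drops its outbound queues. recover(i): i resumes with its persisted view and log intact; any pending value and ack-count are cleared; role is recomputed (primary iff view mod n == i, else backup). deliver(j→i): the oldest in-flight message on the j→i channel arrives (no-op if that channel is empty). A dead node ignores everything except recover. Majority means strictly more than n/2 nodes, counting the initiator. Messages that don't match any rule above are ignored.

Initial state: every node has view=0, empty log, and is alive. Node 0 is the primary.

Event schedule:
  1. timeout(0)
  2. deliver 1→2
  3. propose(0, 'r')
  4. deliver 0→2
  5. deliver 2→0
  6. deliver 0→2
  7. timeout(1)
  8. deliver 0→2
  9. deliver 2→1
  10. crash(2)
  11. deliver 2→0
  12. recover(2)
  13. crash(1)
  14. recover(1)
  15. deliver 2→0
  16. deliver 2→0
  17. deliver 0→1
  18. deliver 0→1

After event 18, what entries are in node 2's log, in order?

after 1 — timeout(0): n0:back/v1/[-]
after 2 — deliver 1→2: ·
after 3 — propose(0,'r'): ·
after 4 — deliver 0→2: n2:back/v1/[-]
after 5 — deliver 2→0: ·
after 6 — deliver 0→2: ·
after 7 — timeout(1): n1:prim/v1/[-]
after 8 — deliver 0→2: ·
after 9 — deliver 2→1: ·
after 10 — crash(2): n2:✗back/v1/[-]
after 11 — deliver 2→0: ·
after 12 — recover(2): n2:back/v1/[-]
after 13 — crash(1): n1:✗prim/v1/[-]
after 14 — recover(1): n1:prim/v1/[-]
after 15 — deliver 2→0: ·
after 16 — deliver 2→0: ·
after 17 — deliver 0→1: ·
after 18 — deliver 0→1: ·

empty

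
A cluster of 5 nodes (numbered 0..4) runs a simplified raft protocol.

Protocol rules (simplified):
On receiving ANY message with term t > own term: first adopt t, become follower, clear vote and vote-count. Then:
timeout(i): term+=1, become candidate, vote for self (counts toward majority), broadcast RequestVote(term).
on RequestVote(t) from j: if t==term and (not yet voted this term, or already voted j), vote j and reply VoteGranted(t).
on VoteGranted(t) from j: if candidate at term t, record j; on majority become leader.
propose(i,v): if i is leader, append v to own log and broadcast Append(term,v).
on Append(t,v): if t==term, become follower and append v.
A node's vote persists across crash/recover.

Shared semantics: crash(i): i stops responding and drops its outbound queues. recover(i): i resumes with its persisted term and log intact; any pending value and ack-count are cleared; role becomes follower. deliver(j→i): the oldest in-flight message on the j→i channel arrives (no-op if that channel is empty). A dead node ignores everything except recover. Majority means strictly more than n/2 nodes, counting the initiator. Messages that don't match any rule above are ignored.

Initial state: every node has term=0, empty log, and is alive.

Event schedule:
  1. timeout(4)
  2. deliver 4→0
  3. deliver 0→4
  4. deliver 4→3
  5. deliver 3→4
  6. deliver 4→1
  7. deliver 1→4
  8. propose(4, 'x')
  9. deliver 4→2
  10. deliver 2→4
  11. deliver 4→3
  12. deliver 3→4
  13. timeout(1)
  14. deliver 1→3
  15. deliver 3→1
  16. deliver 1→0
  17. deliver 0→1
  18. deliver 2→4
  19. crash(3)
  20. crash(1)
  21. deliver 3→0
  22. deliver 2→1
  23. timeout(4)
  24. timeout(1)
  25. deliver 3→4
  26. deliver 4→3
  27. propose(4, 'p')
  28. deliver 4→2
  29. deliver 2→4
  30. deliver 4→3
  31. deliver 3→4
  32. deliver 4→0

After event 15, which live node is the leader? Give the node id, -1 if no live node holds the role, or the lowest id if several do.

4

e1 timeout(4): 4[cand,t=1,-]
e2 deliver 4→0: 0[foll,t=1,-]
e3 deliver 0→4: ·
e4 deliver 4→3: 3[foll,t=1,-]
e5 deliver 3→4: 4[lead,t=1,-]
e6 deliver 4→1: 1[foll,t=1,-]
e7 deliver 1→4: ·
e8 propose(4,'x'): 4[lead,t=1,x]
e9 deliver 4→2: 2[foll,t=1,-]
e10 deliver 2→4: ·
e11 deliver 4→3: 3[foll,t=1,x]
e12 deliver 3→4: ·
e13 timeout(1): 1[cand,t=2,-]
e14 deliver 1→3: 3[foll,t=2,x]
e15 deliver 3→1: ·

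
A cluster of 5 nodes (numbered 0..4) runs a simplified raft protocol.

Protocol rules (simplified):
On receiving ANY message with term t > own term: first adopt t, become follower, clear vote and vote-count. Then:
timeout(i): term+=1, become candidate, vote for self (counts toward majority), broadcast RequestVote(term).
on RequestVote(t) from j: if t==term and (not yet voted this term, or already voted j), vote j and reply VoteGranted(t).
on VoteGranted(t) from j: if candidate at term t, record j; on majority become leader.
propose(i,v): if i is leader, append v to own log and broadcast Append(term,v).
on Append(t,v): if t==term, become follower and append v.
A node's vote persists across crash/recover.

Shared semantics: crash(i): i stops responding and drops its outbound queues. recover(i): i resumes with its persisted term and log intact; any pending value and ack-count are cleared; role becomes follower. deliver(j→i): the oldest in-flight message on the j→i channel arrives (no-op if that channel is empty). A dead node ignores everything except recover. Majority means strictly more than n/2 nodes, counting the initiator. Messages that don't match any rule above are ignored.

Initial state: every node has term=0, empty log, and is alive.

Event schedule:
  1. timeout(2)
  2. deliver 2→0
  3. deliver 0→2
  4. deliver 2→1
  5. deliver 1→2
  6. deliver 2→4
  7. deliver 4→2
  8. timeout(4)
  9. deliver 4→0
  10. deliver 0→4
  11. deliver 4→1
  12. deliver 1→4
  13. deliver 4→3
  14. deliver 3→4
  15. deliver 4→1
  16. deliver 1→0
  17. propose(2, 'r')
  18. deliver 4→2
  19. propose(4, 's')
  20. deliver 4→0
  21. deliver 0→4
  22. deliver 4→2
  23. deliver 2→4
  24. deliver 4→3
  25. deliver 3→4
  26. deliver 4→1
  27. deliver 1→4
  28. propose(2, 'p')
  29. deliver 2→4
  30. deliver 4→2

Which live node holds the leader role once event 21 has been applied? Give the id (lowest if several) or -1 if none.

1. timeout(2):  <2:cand t1 ->
2. deliver 2→0:  <0:foll t1 ->
3. deliver 0→2:  nop
4. deliver 2→1:  <1:foll t1 ->
5. deliver 1→2:  <2:lead t1 ->
6. deliver 2→4:  <4:foll t1 ->
7. deliver 4→2:  nop
8. timeout(4):  <4:cand t2 ->
9. deliver 4→0:  <0:foll t2 ->
10. deliver 0→4:  nop
11. deliver 4→1:  <1:foll t2 ->
12. deliver 1→4:  <4:lead t2 ->
13. deliver 4→3:  <3:foll t2 ->
14. deliver 3→4:  nop
15. deliver 4→1:  nop
16. deliver 1→0:  nop
17. propose(2,'r'):  <2:lead t1 r>
18. deliver 4→2:  <2:foll t2 r>
19. propose(4,'s'):  <4:lead t2 s>
20. deliver 4→0:  <0:foll t2 s>
21. deliver 0→4:  nop

4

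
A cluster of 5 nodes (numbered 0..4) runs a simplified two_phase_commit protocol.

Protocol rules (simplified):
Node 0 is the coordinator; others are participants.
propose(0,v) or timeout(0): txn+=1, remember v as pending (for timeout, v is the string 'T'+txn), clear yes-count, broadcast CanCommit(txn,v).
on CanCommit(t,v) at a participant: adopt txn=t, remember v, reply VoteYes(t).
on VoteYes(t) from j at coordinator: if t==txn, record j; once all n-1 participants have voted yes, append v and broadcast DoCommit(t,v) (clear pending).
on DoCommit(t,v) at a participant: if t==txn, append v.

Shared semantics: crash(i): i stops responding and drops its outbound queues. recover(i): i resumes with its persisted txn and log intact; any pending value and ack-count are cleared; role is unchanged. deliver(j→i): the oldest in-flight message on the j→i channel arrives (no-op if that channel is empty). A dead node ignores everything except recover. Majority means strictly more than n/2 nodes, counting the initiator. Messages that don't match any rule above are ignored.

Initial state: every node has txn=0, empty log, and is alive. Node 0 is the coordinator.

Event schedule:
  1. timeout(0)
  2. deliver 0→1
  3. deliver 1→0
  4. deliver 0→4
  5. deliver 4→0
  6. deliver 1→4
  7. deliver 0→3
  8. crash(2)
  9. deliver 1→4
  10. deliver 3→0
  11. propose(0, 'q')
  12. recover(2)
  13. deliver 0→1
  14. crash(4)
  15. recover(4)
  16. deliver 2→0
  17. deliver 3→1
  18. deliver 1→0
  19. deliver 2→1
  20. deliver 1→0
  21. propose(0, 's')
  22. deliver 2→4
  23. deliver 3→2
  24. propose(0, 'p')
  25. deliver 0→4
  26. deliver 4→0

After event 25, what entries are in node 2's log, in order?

step 1 timeout(0): 0={coor,t=1,log=-}
step 2 deliver 0→1: 1={part,t=1,log=-}
step 3 deliver 1→0: —
step 4 deliver 0→4: 4={part,t=1,log=-}
step 5 deliver 4→0: —
step 6 deliver 1→4: —
step 7 deliver 0→3: 3={part,t=1,log=-}
step 8 crash(2): 2={✗part,t=0,log=-}
step 9 deliver 1→4: —
step 10 deliver 3→0: —
step 11 propose(0,'q'): 0={coor,t=2,log=-}
step 12 recover(2): 2={part,t=0,log=-}
step 13 deliver 0→1: 1={part,t=2,log=-}
step 14 crash(4): 4={✗part,t=1,log=-}
step 15 recover(4): 4={part,t=1,log=-}
step 16 deliver 2→0: —
step 17 deliver 3→1: —
step 18 deliver 1→0: —
step 19 deliver 2→1: —
step 20 deliver 1→0: —
step 21 propose(0,'s'): 0={coor,t=3,log=-}
step 22 deliver 2→4: —
step 23 deliver 3→2: —
step 24 propose(0,'p'): 0={coor,t=4,log=-}
step 25 deliver 0→4: 4={part,t=2,log=-}

empty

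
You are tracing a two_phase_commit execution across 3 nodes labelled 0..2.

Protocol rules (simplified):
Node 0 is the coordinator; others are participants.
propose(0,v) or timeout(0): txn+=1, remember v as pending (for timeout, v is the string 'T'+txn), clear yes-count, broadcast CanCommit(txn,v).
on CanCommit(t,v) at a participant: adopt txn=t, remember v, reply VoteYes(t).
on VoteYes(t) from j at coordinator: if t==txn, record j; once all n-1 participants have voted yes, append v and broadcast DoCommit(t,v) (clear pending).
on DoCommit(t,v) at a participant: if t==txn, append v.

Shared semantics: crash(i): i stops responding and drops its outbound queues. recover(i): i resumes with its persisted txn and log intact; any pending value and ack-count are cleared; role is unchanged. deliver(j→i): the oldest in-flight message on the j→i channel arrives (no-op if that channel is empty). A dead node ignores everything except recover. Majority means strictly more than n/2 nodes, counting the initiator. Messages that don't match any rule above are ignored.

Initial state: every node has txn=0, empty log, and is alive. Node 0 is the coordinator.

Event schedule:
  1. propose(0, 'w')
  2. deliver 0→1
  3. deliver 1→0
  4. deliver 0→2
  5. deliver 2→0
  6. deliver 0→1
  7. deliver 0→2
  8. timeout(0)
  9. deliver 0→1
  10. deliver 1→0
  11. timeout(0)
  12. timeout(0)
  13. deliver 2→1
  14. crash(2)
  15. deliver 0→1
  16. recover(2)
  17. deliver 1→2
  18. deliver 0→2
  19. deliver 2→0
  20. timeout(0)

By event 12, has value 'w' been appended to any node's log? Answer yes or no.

[1] propose(0,'w') → N0(coor t1 [-])
[2] deliver 0→1 → N1(part t1 [-])
[3] deliver 1→0 → ∅
[4] deliver 0→2 → N2(part t1 [-])
[5] deliver 2→0 → N0(coor t1 [w])
[6] deliver 0→1 → N1(part t1 [w])
[7] deliver 0→2 → N2(part t1 [w])
[8] timeout(0) → N0(coor t2 [w])
[9] deliver 0→1 → N1(part t2 [w])
[10] deliver 1→0 → ∅
[11] timeout(0) → N0(coor t3 [w])
[12] timeout(0) → N0(coor t4 [w])

yes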